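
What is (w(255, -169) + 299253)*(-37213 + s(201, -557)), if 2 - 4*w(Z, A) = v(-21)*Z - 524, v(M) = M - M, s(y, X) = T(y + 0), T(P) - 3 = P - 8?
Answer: -22164632073/2 ≈ -1.1082e+10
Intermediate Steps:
T(P) = -5 + P (T(P) = 3 + (P - 8) = 3 + (-8 + P) = -5 + P)
s(y, X) = -5 + y (s(y, X) = -5 + (y + 0) = -5 + y)
v(M) = 0
w(Z, A) = 263/2 (w(Z, A) = ½ - (0*Z - 524)/4 = ½ - (0 - 524)/4 = ½ - ¼*(-524) = ½ + 131 = 263/2)
(w(255, -169) + 299253)*(-37213 + s(201, -557)) = (263/2 + 299253)*(-37213 + (-5 + 201)) = 598769*(-37213 + 196)/2 = (598769/2)*(-37017) = -22164632073/2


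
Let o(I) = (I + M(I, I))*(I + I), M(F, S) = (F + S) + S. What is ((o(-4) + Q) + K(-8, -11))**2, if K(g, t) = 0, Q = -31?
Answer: 9409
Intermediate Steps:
M(F, S) = F + 2*S
o(I) = 8*I**2 (o(I) = (I + (I + 2*I))*(I + I) = (I + 3*I)*(2*I) = (4*I)*(2*I) = 8*I**2)
((o(-4) + Q) + K(-8, -11))**2 = ((8*(-4)**2 - 31) + 0)**2 = ((8*16 - 31) + 0)**2 = ((128 - 31) + 0)**2 = (97 + 0)**2 = 97**2 = 9409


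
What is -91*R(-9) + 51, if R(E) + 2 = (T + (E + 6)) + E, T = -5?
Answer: 1780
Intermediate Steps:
R(E) = -1 + 2*E (R(E) = -2 + ((-5 + (E + 6)) + E) = -2 + ((-5 + (6 + E)) + E) = -2 + ((1 + E) + E) = -2 + (1 + 2*E) = -1 + 2*E)
-91*R(-9) + 51 = -91*(-1 + 2*(-9)) + 51 = -91*(-1 - 18) + 51 = -91*(-19) + 51 = 1729 + 51 = 1780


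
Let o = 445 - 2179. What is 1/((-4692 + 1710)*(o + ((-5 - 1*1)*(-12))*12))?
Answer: 1/2594340 ≈ 3.8545e-7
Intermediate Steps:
o = -1734
1/((-4692 + 1710)*(o + ((-5 - 1*1)*(-12))*12)) = 1/((-4692 + 1710)*(-1734 + ((-5 - 1*1)*(-12))*12)) = 1/(-2982*(-1734 + ((-5 - 1)*(-12))*12)) = 1/(-2982*(-1734 - 6*(-12)*12)) = 1/(-2982*(-1734 + 72*12)) = 1/(-2982*(-1734 + 864)) = 1/(-2982*(-870)) = 1/2594340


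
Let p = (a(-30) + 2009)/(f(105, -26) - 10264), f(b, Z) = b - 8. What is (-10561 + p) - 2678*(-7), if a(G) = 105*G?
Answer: 83218036/10167 ≈ 8185.1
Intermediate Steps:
f(b, Z) = -8 + b
p = 1141/10167 (p = (105*(-30) + 2009)/((-8 + 105) - 10264) = (-3150 + 2009)/(97 - 10264) = -1141/(-10167) = -1141*(-1/10167) = 1141/10167 ≈ 0.11223)
(-10561 + p) - 2678*(-7) = (-10561 + 1141/10167) - 2678*(-7) = -107372546/10167 + 18746 = 83218036/10167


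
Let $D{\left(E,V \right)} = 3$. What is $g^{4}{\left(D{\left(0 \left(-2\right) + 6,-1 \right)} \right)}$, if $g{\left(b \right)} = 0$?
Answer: $0$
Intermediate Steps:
$g^{4}{\left(D{\left(0 \left(-2\right) + 6,-1 \right)} \right)} = 0^{4} = 0$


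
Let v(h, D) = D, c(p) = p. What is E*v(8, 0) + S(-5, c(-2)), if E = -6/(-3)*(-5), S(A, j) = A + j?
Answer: -7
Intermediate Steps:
E = -10 (E = -6*(-1/3)*(-5) = 2*(-5) = -10)
E*v(8, 0) + S(-5, c(-2)) = -10*0 + (-5 - 2) = 0 - 7 = -7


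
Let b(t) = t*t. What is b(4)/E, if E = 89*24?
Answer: 2/267 ≈ 0.0074906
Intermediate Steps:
b(t) = t²
E = 2136
b(4)/E = 4²/2136 = 16*(1/2136) = 2/267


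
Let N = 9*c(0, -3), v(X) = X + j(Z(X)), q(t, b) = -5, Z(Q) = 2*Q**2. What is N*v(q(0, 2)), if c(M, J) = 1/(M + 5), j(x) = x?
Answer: 81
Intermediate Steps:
c(M, J) = 1/(5 + M)
v(X) = X + 2*X**2
N = 9/5 (N = 9/(5 + 0) = 9/5 ≈ 1.8000)
N*v(q(0, 2)) = 9*(-5*(1 + 2*(-5)))/5 = 9*(-5*(1 - 10))/5 = 9*(-5*(-9))/5 = (9/5)*45 = 81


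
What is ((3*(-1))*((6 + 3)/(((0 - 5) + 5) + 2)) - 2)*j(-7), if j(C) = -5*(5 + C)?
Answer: -155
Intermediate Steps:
j(C) = -25 - 5*C
((3*(-1))*((6 + 3)/(((0 - 5) + 5) + 2)) - 2)*j(-7) = ((3*(-1))*((6 + 3)/(((0 - 5) + 5) + 2)) - 2)*(-25 - 5*(-7)) = (-27/((-5 + 5) + 2) - 2)*(-25 + 35) = (-27/(0 + 2) - 2)*10 = (-27/2 - 2)*10 = -31/2*10 = -155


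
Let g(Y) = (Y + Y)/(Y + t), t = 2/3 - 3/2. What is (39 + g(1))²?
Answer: 2601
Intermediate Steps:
t = -⅚ (t = 2*(⅓) - 3*½ = ⅔ - 3/2 = -⅚ ≈ -0.83333)
g(Y) = 2*Y/(-⅚ + Y) (g(Y) = (Y + Y)/(Y - ⅚) = (2*Y)/(-⅚ + Y) = 2*Y/(-⅚ + Y))
(39 + g(1))² = (39 + 12*1/(-5 + 6*1))² = (39 + 12*1/(-5 + 6))² = (39 + 12*1/1)² = (39 + 12*1*1)² = (39 + 12)² = 51² = 2601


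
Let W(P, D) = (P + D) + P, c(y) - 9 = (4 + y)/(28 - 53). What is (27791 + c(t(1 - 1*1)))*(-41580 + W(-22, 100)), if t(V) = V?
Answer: -28859013904/25 ≈ -1.1544e+9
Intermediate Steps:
c(y) = 221/25 - y/25 (c(y) = 9 + (4 + y)/(28 - 53) = 9 + (4 + y)/(-25) = 9 + (4 + y)*(-1/25) = 9 + (-4/25 - y/25) = 221/25 - y/25)
W(P, D) = D + 2*P (W(P, D) = (D + P) + P = D + 2*P)
(27791 + c(t(1 - 1*1)))*(-41580 + W(-22, 100)) = (27791 + (221/25 - (1 - 1*1)/25))*(-41580 + (100 + 2*(-22))) = (27791 + (221/25 - (1 - 1)/25))*(-41580 + (100 - 44)) = (27791 + (221/25 - 1/25*0))*(-41580 + 56) = (27791 + (221/25 + 0))*(-41524) = (27791 + 221/25)*(-41524) = (694996/25)*(-41524) = -28859013904/25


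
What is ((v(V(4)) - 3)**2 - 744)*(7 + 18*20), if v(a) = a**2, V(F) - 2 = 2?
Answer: -211025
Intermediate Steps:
V(F) = 4 (V(F) = 2 + 2 = 4)
((v(V(4)) - 3)**2 - 744)*(7 + 18*20) = ((4**2 - 3)**2 - 744)*(7 + 18*20) = ((16 - 3)**2 - 744)*(7 + 360) = (13**2 - 744)*367 = (169 - 744)*367 = -575*367 = -211025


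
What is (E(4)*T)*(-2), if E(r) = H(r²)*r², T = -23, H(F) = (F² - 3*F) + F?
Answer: 164864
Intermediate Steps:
H(F) = F² - 2*F
E(r) = r⁴*(-2 + r²) (E(r) = (r²*(-2 + r²))*r² = r⁴*(-2 + r²))
(E(4)*T)*(-2) = ((4⁴*(-2 + 4²))*(-23))*(-2) = ((256*(-2 + 16))*(-23))*(-2) = ((256*14)*(-23))*(-2) = (3584*(-23))*(-2) = -82432*(-2) = 164864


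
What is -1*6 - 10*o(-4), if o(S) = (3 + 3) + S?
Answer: -26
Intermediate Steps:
o(S) = 6 + S
-1*6 - 10*o(-4) = -1*6 - 10*(6 - 4) = -6 - 10*2 = -6 - 20 = -26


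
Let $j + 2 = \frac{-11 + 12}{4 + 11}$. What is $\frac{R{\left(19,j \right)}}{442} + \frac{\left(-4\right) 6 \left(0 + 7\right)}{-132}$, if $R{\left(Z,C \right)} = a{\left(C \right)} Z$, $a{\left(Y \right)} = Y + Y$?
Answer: $\frac{40349}{36465} \approx 1.1065$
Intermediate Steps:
$a{\left(Y \right)} = 2 Y$
$j = - \frac{29}{15}$ ($j = -2 + \frac{-11 + 12}{4 + 11} = -2 + 1 \cdot \frac{1}{15} = -2 + \frac{1}{15} = - \frac{29}{15} \approx -1.9333$)
$R{\left(Z,C \right)} = 2 C Z$
$\frac{R{\left(19,j \right)}}{442} + \frac{\left(-4\right) 6 \left(0 + 7\right)}{-132} = \frac{2 \left(- \frac{29}{15}\right) 19}{442} + \frac{\left(-4\right) 6 \left(0 + 7\right)}{-132} = \left(- \frac{1102}{15}\right) \frac{1}{442} + \left(-24\right) 7 \left(- \frac{1}{132}\right) = - \frac{551}{3315} - - \frac{14}{11} = - \frac{551}{3315} + \frac{14}{11} = \frac{40349}{36465}$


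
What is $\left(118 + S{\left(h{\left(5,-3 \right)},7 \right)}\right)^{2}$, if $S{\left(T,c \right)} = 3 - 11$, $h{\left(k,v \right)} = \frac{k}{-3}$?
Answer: $12100$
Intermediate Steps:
$h{\left(k,v \right)} = - \frac{k}{3}$ ($h{\left(k,v \right)} = k \left(- \frac{1}{3}\right) = - \frac{k}{3}$)
$S{\left(T,c \right)} = -8$
$\left(118 + S{\left(h{\left(5,-3 \right)},7 \right)}\right)^{2} = \left(118 - 8\right)^{2} = 110^{2} = 12100$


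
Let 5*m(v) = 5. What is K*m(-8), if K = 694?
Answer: 694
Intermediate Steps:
m(v) = 1 (m(v) = (⅕)*5 = 1)
K*m(-8) = 694*1 = 694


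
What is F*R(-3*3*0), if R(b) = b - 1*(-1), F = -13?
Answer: -13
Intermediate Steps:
R(b) = 1 + b (R(b) = b + 1 = 1 + b)
F*R(-3*3*0) = -13*(1 - 3*3*0) = -13*(1 - 9*0) = -13*(1 + 0) = -13*1 = -13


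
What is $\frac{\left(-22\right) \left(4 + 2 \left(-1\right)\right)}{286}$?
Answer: $- \frac{2}{13} \approx -0.15385$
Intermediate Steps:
$\frac{\left(-22\right) \left(4 + 2 \left(-1\right)\right)}{286} = - 22 \left(4 - 2\right) \frac{1}{286} = \left(-22\right) 2 \cdot \frac{1}{286} = \left(-44\right) \frac{1}{286} = - \frac{2}{13}$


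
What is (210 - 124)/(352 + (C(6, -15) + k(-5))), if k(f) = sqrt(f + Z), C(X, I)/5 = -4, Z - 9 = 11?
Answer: 664/2563 - 2*sqrt(15)/2563 ≈ 0.25605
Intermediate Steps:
Z = 20 (Z = 9 + 11 = 20)
C(X, I) = -20 (C(X, I) = 5*(-4) = -20)
k(f) = sqrt(20 + f) (k(f) = sqrt(f + 20) = sqrt(20 + f))
(210 - 124)/(352 + (C(6, -15) + k(-5))) = (210 - 124)/(352 + (-20 + sqrt(20 - 5))) = 86/(352 + (-20 + sqrt(15))) = 86/(332 + sqrt(15))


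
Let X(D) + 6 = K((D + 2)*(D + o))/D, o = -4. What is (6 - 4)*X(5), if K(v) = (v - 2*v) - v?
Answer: -88/5 ≈ -17.600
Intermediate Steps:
K(v) = -2*v (K(v) = -v - v = -2*v)
X(D) = -6 - 2*(-4 + D)*(2 + D)/D (X(D) = -6 + (-2*(D + 2)*(D - 4))/D = -6 + (-2*(2 + D)*(-4 + D))/D = -6 + (-2*(-4 + D)*(2 + D))/D = -6 - 2*(-4 + D)*(2 + D)/D)
(6 - 4)*X(5) = (6 - 4)*(-2 - 2*5 + 16/5) = 2*(-2 - 10 + 16*(⅕)) = 2*(-2 - 10 + 16/5) = 2*(-44/5) = -88/5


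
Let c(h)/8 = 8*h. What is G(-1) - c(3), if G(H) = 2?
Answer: -190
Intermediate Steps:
c(h) = 64*h (c(h) = 8*(8*h) = 64*h)
G(-1) - c(3) = 2 - 64*3 = 2 - 1*192 = 2 - 192 = -190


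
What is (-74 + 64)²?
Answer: 100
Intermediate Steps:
(-74 + 64)² = (-10)² = 100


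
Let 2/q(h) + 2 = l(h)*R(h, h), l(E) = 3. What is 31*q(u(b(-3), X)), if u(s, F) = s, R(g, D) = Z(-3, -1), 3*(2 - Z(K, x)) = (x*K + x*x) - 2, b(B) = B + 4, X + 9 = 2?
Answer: 31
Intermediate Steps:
X = -7 (X = -9 + 2 = -7)
b(B) = 4 + B
Z(K, x) = 8/3 - x²/3 - K*x/3 (Z(K, x) = 2 - ((x*K + x*x) - 2)/3 = 2 - ((K*x + x²) - 2)/3 = 2 - ((x² + K*x) - 2)/3 = 2 - (-2 + x² + K*x)/3 = 2 + (⅔ - x²/3 - K*x/3) = 8/3 - x²/3 - K*x/3)
R(g, D) = 4/3 (R(g, D) = 8/3 - ⅓*(-1)² - ⅓*(-3)*(-1) = 8/3 - ⅓*1 - 1 = 8/3 - ⅓ - 1 = 4/3)
q(h) = 1 (q(h) = 2/(-2 + 3*(4/3)) = 2/(-2 + 4) = 2/2 = 2*(½) = 1)
31*q(u(b(-3), X)) = 31*1 = 31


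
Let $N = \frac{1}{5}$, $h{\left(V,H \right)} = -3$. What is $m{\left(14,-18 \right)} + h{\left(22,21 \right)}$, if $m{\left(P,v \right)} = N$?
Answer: $- \frac{14}{5} \approx -2.8$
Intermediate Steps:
$N = \frac{1}{5} \approx 0.2$
$m{\left(P,v \right)} = \frac{1}{5}$
$m{\left(14,-18 \right)} + h{\left(22,21 \right)} = \frac{1}{5} - 3 = - \frac{14}{5}$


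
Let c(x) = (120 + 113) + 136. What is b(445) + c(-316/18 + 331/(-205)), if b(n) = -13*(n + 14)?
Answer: -5598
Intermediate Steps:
c(x) = 369 (c(x) = 233 + 136 = 369)
b(n) = -182 - 13*n (b(n) = -13*(14 + n) = -182 - 13*n)
b(445) + c(-316/18 + 331/(-205)) = (-182 - 13*445) + 369 = (-182 - 5785) + 369 = -5967 + 369 = -5598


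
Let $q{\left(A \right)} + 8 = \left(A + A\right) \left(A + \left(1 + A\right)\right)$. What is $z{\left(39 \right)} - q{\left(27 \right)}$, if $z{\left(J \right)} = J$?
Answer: $-2923$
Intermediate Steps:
$q{\left(A \right)} = -8 + 2 A \left(1 + 2 A\right)$ ($q{\left(A \right)} = -8 + \left(A + A\right) \left(A + \left(1 + A\right)\right) = -8 + 2 A \left(1 + 2 A\right)$)
$z{\left(39 \right)} - q{\left(27 \right)} = 39 - \left(-8 + 2 \cdot 27 + 4 \cdot 27^{2}\right) = 39 - \left(-8 + 54 + 4 \cdot 729\right) = 39 - \left(-8 + 54 + 2916\right) = 39 - 2962 = -2923$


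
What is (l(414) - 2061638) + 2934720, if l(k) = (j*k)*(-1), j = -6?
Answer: 875566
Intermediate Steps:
l(k) = 6*k (l(k) = -6*k*(-1) = 6*k)
(l(414) - 2061638) + 2934720 = (6*414 - 2061638) + 2934720 = (2484 - 2061638) + 2934720 = -2059154 + 2934720 = 875566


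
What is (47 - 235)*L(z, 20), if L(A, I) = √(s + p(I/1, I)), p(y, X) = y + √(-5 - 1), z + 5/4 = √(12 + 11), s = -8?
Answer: -188*√(12 + I*√6) ≈ -654.6 - 66.128*I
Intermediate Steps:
z = -5/4 + √23 (z = -5/4 + √(12 + 11) = -5/4 + √23 ≈ 3.5458)
p(y, X) = y + I*√6 (p(y, X) = y + √(-6) = y + I*√6)
L(A, I) = √(-8 + I + I*√6) (L(A, I) = √(-8 + (I/1 + I*√6)) = √(-8 + (I*1 + I*√6)) = √(-8 + (I + I*√6)) = √(-8 + I + I*√6))
(47 - 235)*L(z, 20) = (47 - 235)*√(-8 + 20 + I*√6) = -188*√(12 + I*√6)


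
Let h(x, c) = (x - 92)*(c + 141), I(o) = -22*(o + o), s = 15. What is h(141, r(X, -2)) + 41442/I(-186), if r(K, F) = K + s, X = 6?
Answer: 10834339/1364 ≈ 7943.1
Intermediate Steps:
I(o) = -44*o
r(K, F) = 15 + K (r(K, F) = K + 15 = 15 + K)
h(x, c) = (-92 + x)*(141 + c)
h(141, r(X, -2)) + 41442/I(-186) = (-12972 - 92*(15 + 6) + 141*141 + (15 + 6)*141) + 41442/((-44*(-186))) = (-12972 - 92*21 + 19881 + 21*141) + 41442/8184 = (-12972 - 1932 + 19881 + 2961) + 41442*(1/8184) = 7938 + 6907/1364 = 10834339/1364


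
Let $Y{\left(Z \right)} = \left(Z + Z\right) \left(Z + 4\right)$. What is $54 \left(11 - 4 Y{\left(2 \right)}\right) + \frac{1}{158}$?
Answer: $- \frac{725219}{158} \approx -4590.0$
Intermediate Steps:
$Y{\left(Z \right)} = 2 Z \left(4 + Z\right)$
$54 \left(11 - 4 Y{\left(2 \right)}\right) + \frac{1}{158} = 54 \left(11 - 4 \cdot 2 \cdot 2 \left(4 + 2\right)\right) + \frac{1}{158} = 54 \left(11 - 4 \cdot 2 \cdot 2 \cdot 6\right) + \frac{1}{158} = 54 \left(11 - 96\right) + \frac{1}{158} = 54 \left(-85\right) + \frac{1}{158} = -4590 + \frac{1}{158} = - \frac{725219}{158}$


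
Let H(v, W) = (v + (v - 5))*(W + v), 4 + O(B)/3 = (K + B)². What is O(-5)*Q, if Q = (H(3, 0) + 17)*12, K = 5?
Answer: -2880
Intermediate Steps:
O(B) = -12 + 3*(5 + B)²
H(v, W) = (-5 + 2*v)*(W + v) (H(v, W) = (v + (-5 + v))*(W + v) = (-5 + 2*v)*(W + v))
Q = 240 (Q = ((-5*0 - 5*3 + 2*3² + 2*0*3) + 17)*12 = ((0 - 15 + 2*9 + 0) + 17)*12 = ((0 - 15 + 18 + 0) + 17)*12 = (3 + 17)*12 = 20*12 = 240)
O(-5)*Q = (-12 + 3*(5 - 5)²)*240 = (-12 + 3*0²)*240 = (-12 + 3*0)*240 = (-12 + 0)*240 = -12*240 = -2880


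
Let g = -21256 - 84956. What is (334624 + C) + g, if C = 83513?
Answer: 311925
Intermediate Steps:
g = -106212
(334624 + C) + g = (334624 + 83513) - 106212 = 418137 - 106212 = 311925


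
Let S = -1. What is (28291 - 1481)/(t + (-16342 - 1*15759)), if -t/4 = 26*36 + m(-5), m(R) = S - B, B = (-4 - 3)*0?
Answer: -26810/35841 ≈ -0.74803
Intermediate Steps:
B = 0 (B = -7*0 = 0)
m(R) = -1 (m(R) = -1 - 1*0 = -1 + 0 = -1)
t = -3740 (t = -4*(26*36 - 1) = -4*(936 - 1) = -4*935 = -3740)
(28291 - 1481)/(t + (-16342 - 1*15759)) = (28291 - 1481)/(-3740 + (-16342 - 1*15759)) = 26810/(-3740 + (-16342 - 15759)) = 26810/(-3740 - 32101) = 26810/(-35841) = 26810*(-1/35841) = -26810/35841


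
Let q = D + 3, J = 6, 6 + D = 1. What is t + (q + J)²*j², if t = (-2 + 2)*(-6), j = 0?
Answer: 0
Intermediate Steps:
D = -5 (D = -6 + 1 = -5)
t = 0 (t = 0*(-6) = 0)
q = -2 (q = -5 + 3 = -2)
t + (q + J)²*j² = 0 + (-2 + 6)²*0² = 0 + 4²*0 = 0 + 16*0 = 0 + 0 = 0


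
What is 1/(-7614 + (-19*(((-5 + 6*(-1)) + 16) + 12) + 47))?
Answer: -1/7890 ≈ -0.00012674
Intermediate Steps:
1/(-7614 + (-19*(((-5 + 6*(-1)) + 16) + 12) + 47)) = 1/(-7614 + (-19*(((-5 - 6) + 16) + 12) + 47)) = 1/(-7614 + (-19*((-11 + 16) + 12) + 47)) = 1/(-7614 + (-19*(5 + 12) + 47)) = 1/(-7614 + (-19*17 + 47)) = 1/(-7614 + (-323 + 47)) = 1/(-7614 - 276) = 1/(-7890) = -1/7890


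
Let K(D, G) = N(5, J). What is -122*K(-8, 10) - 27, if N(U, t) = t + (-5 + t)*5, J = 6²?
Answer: -23329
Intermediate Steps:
J = 36
N(U, t) = -25 + 6*t (N(U, t) = t + (-25 + 5*t) = -25 + 6*t)
K(D, G) = 191 (K(D, G) = -25 + 6*36 = -25 + 216 = 191)
-122*K(-8, 10) - 27 = -122*191 - 27 = -23302 - 27 = -23329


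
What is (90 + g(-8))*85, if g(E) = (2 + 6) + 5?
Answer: 8755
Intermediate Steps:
g(E) = 13 (g(E) = 8 + 5 = 13)
(90 + g(-8))*85 = (90 + 13)*85 = 103*85 = 8755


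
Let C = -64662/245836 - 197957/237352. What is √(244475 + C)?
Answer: √13005566824417885272820902/7293708284 ≈ 494.44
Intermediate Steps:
C = -16003153019/14587416568 (C = -64662*1/245836 - 197957*1/237352 = -32331/122918 - 197957/237352 = -16003153019/14587416568 ≈ -1.0971)
√(244475 + C) = √(244475 - 16003153019/14587416568) = √(3566242662308781/14587416568) = √13005566824417885272820902/7293708284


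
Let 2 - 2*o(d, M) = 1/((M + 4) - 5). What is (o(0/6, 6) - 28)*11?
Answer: -2981/10 ≈ -298.10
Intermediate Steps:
o(d, M) = 1 - 1/(2*(-1 + M)) (o(d, M) = 1 - 1/(2*((M + 4) - 5)) = 1 - 1/(2*((4 + M) - 5)) = 1 - 1/(2*(-1 + M)))
(o(0/6, 6) - 28)*11 = ((-3/2 + 6)/(-1 + 6) - 28)*11 = ((9/2)/5 - 28)*11 = ((⅕)*(9/2) - 28)*11 = (9/10 - 28)*11 = -271/10*11 = -2981/10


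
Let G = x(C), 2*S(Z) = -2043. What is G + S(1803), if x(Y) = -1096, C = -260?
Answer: -4235/2 ≈ -2117.5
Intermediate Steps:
S(Z) = -2043/2 (S(Z) = (½)*(-2043) = -2043/2)
G = -1096
G + S(1803) = -1096 - 2043/2 = -4235/2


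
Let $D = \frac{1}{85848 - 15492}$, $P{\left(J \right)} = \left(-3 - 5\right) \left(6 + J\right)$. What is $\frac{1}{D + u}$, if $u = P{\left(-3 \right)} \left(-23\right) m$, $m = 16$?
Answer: $\frac{70356}{621384193} \approx 0.00011322$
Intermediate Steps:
$P{\left(J \right)} = -48 - 8 J$ ($P{\left(J \right)} = - 8 \left(6 + J\right) = -48 - 8 J$)
$D = \frac{1}{70356} \approx 1.4213 \cdot 10^{-5}$
$u = 8832$ ($u = \left(-48 - -24\right) \left(-23\right) 16 = \left(-48 + 24\right) \left(-23\right) 16 = \left(-24\right) \left(-23\right) 16 = 552 \cdot 16 = 8832$)
$\frac{1}{D + u} = \frac{1}{\frac{1}{70356} + 8832} = \frac{1}{\frac{621384193}{70356}} = \frac{70356}{621384193}$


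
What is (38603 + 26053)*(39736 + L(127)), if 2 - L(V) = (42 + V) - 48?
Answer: 2561476752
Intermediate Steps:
L(V) = 8 - V (L(V) = 2 - ((42 + V) - 48) = 2 - (-6 + V) = 2 + (6 - V) = 8 - V)
(38603 + 26053)*(39736 + L(127)) = (38603 + 26053)*(39736 + (8 - 1*127)) = 64656*(39736 + (8 - 127)) = 64656*(39736 - 119) = 64656*39617 = 2561476752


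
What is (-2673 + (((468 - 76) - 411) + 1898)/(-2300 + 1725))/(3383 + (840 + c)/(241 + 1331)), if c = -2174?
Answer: -1209539244/1528563325 ≈ -0.79129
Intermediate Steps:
(-2673 + (((468 - 76) - 411) + 1898)/(-2300 + 1725))/(3383 + (840 + c)/(241 + 1331)) = (-2673 + (((468 - 76) - 411) + 1898)/(-2300 + 1725))/(3383 + (840 - 2174)/(241 + 1331)) = (-2673 + ((392 - 411) + 1898)/(-575))/(3383 - 1334/1572) = (-2673 + (-19 + 1898)*(-1/575))/(3383 - 1334*1/1572) = (-2673 + 1879*(-1/575))/(3383 - 667/786) = (-2673 - 1879/575)/(2658371/786) = -1538854/575*786/2658371 = -1209539244/1528563325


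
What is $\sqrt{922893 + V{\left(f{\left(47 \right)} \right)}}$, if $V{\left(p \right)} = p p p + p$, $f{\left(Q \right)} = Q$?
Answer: $\sqrt{1026763} \approx 1013.3$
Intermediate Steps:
$V{\left(p \right)} = p + p^{3}$ ($V{\left(p \right)} = p^{2} p + p = p^{3} + p = p + p^{3}$)
$\sqrt{922893 + V{\left(f{\left(47 \right)} \right)}} = \sqrt{922893 + \left(47 + 47^{3}\right)} = \sqrt{922893 + \left(47 + 103823\right)} = \sqrt{922893 + 103870} = \sqrt{1026763}$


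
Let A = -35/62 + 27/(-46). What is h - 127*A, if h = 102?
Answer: 176993/713 ≈ 248.24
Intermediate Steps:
A = -821/713 (A = -35*1/62 + 27*(-1/46) = -35/62 - 27/46 = -821/713 ≈ -1.1515)
h - 127*A = 102 - 127*(-821/713) = 102 + 104267/713 = 176993/713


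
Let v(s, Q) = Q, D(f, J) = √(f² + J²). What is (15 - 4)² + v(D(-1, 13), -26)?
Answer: 95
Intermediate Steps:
D(f, J) = √(J² + f²)
(15 - 4)² + v(D(-1, 13), -26) = (15 - 4)² - 26 = 11² - 26 = 121 - 26 = 95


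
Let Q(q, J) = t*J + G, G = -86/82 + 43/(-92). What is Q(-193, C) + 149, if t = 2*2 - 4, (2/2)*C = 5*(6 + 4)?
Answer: 556309/3772 ≈ 147.48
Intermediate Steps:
C = 50 (C = 5*(6 + 4) = 5*10 = 50)
G = -5719/3772 (G = -86*1/82 + 43*(-1/92) = -43/41 - 43/92 = -5719/3772 ≈ -1.5162)
t = 0 (t = 4 - 4 = 0)
Q(q, J) = -5719/3772 (Q(q, J) = 0*J - 5719/3772 = 0 - 5719/3772 = -5719/3772)
Q(-193, C) + 149 = -5719/3772 + 149 = 556309/3772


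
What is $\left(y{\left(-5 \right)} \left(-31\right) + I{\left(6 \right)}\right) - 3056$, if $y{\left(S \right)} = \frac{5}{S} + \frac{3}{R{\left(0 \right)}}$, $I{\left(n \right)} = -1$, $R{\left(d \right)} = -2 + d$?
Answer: $- \frac{5959}{2} \approx -2979.5$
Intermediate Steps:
$y{\left(S \right)} = - \frac{3}{2} + \frac{5}{S}$ ($y{\left(S \right)} = \frac{5}{S} + \frac{3}{-2 + 0} = \frac{5}{S} + \frac{3}{-2} = \frac{5}{S} + 3 \left(- \frac{1}{2}\right) = \frac{5}{S} - \frac{3}{2} = - \frac{3}{2} + \frac{5}{S}$)
$\left(y{\left(-5 \right)} \left(-31\right) + I{\left(6 \right)}\right) - 3056 = \left(\left(- \frac{3}{2} + \frac{5}{-5}\right) \left(-31\right) - 1\right) - 3056 = \left(\left(- \frac{3}{2} + 5 \left(- \frac{1}{5}\right)\right) \left(-31\right) - 1\right) - 3056 = \left(\left(- \frac{3}{2} - 1\right) \left(-31\right) - 1\right) - 3056 = \left(\left(- \frac{5}{2}\right) \left(-31\right) - 1\right) - 3056 = \left(\frac{155}{2} - 1\right) - 3056 = \frac{153}{2} - 3056 = - \frac{5959}{2}$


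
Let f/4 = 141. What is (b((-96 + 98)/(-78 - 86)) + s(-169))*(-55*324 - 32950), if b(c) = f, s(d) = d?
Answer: -20054150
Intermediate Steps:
f = 564 (f = 4*141 = 564)
b(c) = 564
(b((-96 + 98)/(-78 - 86)) + s(-169))*(-55*324 - 32950) = (564 - 169)*(-55*324 - 32950) = 395*(-17820 - 32950) = 395*(-50770) = -20054150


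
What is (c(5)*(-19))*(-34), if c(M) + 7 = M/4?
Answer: -7429/2 ≈ -3714.5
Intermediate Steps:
c(M) = -7 + M/4
(c(5)*(-19))*(-34) = ((-7 + (¼)*5)*(-19))*(-34) = ((-7 + 5/4)*(-19))*(-34) = -23/4*(-19)*(-34) = (437/4)*(-34) = -7429/2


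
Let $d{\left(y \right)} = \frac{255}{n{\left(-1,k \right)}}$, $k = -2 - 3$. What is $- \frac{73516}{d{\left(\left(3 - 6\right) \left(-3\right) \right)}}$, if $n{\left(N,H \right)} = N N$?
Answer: $- \frac{73516}{255} \approx -288.3$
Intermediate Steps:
$k = -5$
$n{\left(N,H \right)} = N^{2}$
$d{\left(y \right)} = 255$ ($d{\left(y \right)} = \frac{255}{\left(-1\right)^{2}} = \frac{255}{1} = 255 \cdot 1 = 255$)
$- \frac{73516}{d{\left(\left(3 - 6\right) \left(-3\right) \right)}} = - \frac{73516}{255}$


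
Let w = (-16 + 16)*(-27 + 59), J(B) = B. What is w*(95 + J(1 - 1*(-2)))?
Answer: 0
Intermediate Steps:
w = 0 (w = 0*32 = 0)
w*(95 + J(1 - 1*(-2))) = 0*(95 + (1 - 1*(-2))) = 0*(95 + (1 + 2)) = 0*(95 + 3) = 0*98 = 0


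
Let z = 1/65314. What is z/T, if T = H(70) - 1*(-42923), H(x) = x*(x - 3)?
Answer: 1/3109795482 ≈ 3.2156e-10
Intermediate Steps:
z = 1/65314 ≈ 1.5311e-5
H(x) = x*(-3 + x)
T = 47613 (T = 70*(-3 + 70) - 1*(-42923) = 70*67 + 42923 = 4690 + 42923 = 47613)
z/T = (1/65314)/47613 = (1/65314)*(1/47613) = 1/3109795482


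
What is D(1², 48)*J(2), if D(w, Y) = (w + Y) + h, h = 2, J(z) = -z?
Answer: -102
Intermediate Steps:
D(w, Y) = 2 + Y + w (D(w, Y) = (w + Y) + 2 = (Y + w) + 2 = 2 + Y + w)
D(1², 48)*J(2) = (2 + 48 + 1²)*(-1*2) = (2 + 48 + 1)*(-2) = 51*(-2) = -102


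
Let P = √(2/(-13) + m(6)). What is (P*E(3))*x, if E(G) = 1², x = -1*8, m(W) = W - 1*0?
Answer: -16*√247/13 ≈ -19.343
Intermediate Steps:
m(W) = W (m(W) = W + 0 = W)
x = -8
E(G) = 1
P = 2*√247/13 (P = √(2/(-13) + 6) = √(2*(-1/13) + 6) = √(-2/13 + 6) = √(76/13) = 2*√247/13 ≈ 2.4179)
(P*E(3))*x = ((2*√247/13)*1)*(-8) = (2*√247/13)*(-8) = -16*√247/13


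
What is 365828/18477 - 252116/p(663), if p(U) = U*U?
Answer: 1927756800/100270573 ≈ 19.226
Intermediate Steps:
p(U) = U**2
365828/18477 - 252116/p(663) = 365828/18477 - 252116/(663**2) = 365828*(1/18477) - 252116/439569 = 365828/18477 - 252116*1/439569 = 365828/18477 - 252116/439569 = 1927756800/100270573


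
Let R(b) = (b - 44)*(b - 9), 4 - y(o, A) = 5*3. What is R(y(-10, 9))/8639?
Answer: 1100/8639 ≈ 0.12733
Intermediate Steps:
y(o, A) = -11 (y(o, A) = 4 - 5*3 = 4 - 1*15 = 4 - 15 = -11)
R(b) = (-44 + b)*(-9 + b)
R(y(-10, 9))/8639 = (396 + (-11)² - 53*(-11))/8639 = (396 + 121 + 583)*(1/8639) = 1100*(1/8639) = 1100/8639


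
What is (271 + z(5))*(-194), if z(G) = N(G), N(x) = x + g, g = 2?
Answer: -53932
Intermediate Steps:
N(x) = 2 + x (N(x) = x + 2 = 2 + x)
z(G) = 2 + G
(271 + z(5))*(-194) = (271 + (2 + 5))*(-194) = (271 + 7)*(-194) = 278*(-194) = -53932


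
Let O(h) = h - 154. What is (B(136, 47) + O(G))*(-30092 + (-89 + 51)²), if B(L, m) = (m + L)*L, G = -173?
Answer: -703623528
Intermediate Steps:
B(L, m) = L*(L + m) (B(L, m) = (L + m)*L = L*(L + m))
O(h) = -154 + h
(B(136, 47) + O(G))*(-30092 + (-89 + 51)²) = (136*(136 + 47) + (-154 - 173))*(-30092 + (-89 + 51)²) = (136*183 - 327)*(-30092 + (-38)²) = (24888 - 327)*(-30092 + 1444) = 24561*(-28648) = -703623528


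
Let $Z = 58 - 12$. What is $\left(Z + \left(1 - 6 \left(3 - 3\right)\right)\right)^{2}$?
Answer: $2209$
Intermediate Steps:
$Z = 46$
$\left(Z + \left(1 - 6 \left(3 - 3\right)\right)\right)^{2} = \left(46 + \left(1 - 6 \left(3 - 3\right)\right)\right)^{2} = \left(46 + \left(1 - 0\right)\right)^{2} = \left(46 + \left(1 + 0\right)\right)^{2} = \left(46 + 1\right)^{2} = 47^{2} = 2209$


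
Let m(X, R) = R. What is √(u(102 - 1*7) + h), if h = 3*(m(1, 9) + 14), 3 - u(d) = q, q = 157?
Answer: I*√85 ≈ 9.2195*I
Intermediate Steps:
u(d) = -154 (u(d) = 3 - 1*157 = 3 - 157 = -154)
h = 69 (h = 3*(9 + 14) = 3*23 = 69)
√(u(102 - 1*7) + h) = √(-154 + 69) = √(-85) = I*√85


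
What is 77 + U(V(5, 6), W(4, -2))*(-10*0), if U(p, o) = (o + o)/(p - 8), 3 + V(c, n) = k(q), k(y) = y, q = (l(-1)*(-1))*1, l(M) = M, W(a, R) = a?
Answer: 77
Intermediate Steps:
q = 1 (q = -1*(-1)*1 = 1*1 = 1)
V(c, n) = -2 (V(c, n) = -3 + 1 = -2)
U(p, o) = 2*o/(-8 + p) (U(p, o) = (2*o)/(-8 + p) = 2*o/(-8 + p))
77 + U(V(5, 6), W(4, -2))*(-10*0) = 77 + (2*4/(-8 - 2))*(-10*0) = 77 + (2*4/(-10))*0 = 77 + (2*4*(-⅒))*0 = 77 - ⅘*0 = 77 + 0 = 77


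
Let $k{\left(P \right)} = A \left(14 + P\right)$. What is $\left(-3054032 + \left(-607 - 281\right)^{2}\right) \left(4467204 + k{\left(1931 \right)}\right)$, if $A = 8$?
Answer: $-10155648048832$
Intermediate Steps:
$k{\left(P \right)} = 112 + 8 P$ ($k{\left(P \right)} = 8 \left(14 + P\right) = 112 + 8 P$)
$\left(-3054032 + \left(-607 - 281\right)^{2}\right) \left(4467204 + k{\left(1931 \right)}\right) = \left(-3054032 + \left(-607 - 281\right)^{2}\right) \left(4467204 + \left(112 + 8 \cdot 1931\right)\right) = \left(-3054032 + \left(-888\right)^{2}\right) \left(4467204 + \left(112 + 15448\right)\right) = \left(-3054032 + 788544\right) \left(4467204 + 15560\right) = \left(-2265488\right) 4482764 = -10155648048832$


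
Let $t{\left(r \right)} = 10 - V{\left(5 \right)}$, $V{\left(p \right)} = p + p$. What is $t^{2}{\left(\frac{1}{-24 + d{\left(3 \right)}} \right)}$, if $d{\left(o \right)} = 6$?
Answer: $0$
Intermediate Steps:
$V{\left(p \right)} = 2 p$
$t{\left(r \right)} = 0$ ($t{\left(r \right)} = 10 - 2 \cdot 5 = 10 - 10 = 0$)
$t^{2}{\left(\frac{1}{-24 + d{\left(3 \right)}} \right)} = 0^{2} = 0$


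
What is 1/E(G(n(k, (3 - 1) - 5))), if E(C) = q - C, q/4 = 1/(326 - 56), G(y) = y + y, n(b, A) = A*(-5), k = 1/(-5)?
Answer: -135/4048 ≈ -0.033350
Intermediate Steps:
k = -⅕ ≈ -0.20000
n(b, A) = -5*A
G(y) = 2*y
q = 2/135 (q = 4/(326 - 56) = 4/270 = 4*(1/270) = 2/135 ≈ 0.014815)
E(C) = 2/135 - C
1/E(G(n(k, (3 - 1) - 5))) = 1/(2/135 - 2*(-5*((3 - 1) - 5))) = 1/(2/135 - 2*(-5*(2 - 5))) = 1/(2/135 - 2*(-5*(-3))) = 1/(2/135 - 2*15) = 1/(2/135 - 1*30) = 1/(2/135 - 30) = 1/(-4048/135) = -135/4048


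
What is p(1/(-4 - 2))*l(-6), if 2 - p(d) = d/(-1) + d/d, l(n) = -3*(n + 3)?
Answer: 15/2 ≈ 7.5000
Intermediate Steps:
l(n) = -9 - 3*n (l(n) = -3*(3 + n) = -9 - 3*n)
p(d) = 1 + d (p(d) = 2 - (d/(-1) + d/d) = 2 - (d*(-1) + 1) = 2 - (-d + 1) = 2 - (1 - d) = 2 + (-1 + d) = 1 + d)
p(1/(-4 - 2))*l(-6) = (1 + 1/(-4 - 2))*(-9 - 3*(-6)) = (1 + 1/(-6))*(-9 + 18) = (1 - 1/6)*9 = (5/6)*9 = 15/2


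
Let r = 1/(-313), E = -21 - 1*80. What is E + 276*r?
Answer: -31889/313 ≈ -101.88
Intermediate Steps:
E = -101 (E = -21 - 80 = -101)
r = -1/313 ≈ -0.0031949
E + 276*r = -101 + 276*(-1/313) = -101 - 276/313 = -31889/313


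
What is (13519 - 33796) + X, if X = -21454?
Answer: -41731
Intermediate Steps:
(13519 - 33796) + X = (13519 - 33796) - 21454 = -20277 - 21454 = -41731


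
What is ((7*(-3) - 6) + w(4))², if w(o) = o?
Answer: 529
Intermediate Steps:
((7*(-3) - 6) + w(4))² = ((7*(-3) - 6) + 4)² = ((-21 - 6) + 4)² = (-27 + 4)² = (-23)² = 529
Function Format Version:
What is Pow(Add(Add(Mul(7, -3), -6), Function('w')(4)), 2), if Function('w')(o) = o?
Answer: 529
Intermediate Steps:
Pow(Add(Add(Mul(7, -3), -6), Function('w')(4)), 2) = Pow(Add(Add(Mul(7, -3), -6), 4), 2) = Pow(Add(Add(-21, -6), 4), 2) = Pow(Add(-27, 4), 2) = Pow(-23, 2) = 529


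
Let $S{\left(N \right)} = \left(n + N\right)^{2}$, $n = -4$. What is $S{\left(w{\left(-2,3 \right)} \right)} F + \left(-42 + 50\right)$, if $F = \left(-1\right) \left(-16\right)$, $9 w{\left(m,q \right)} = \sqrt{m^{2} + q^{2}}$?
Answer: $\frac{21592}{81} - \frac{128 \sqrt{13}}{9} \approx 215.29$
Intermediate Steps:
$w{\left(m,q \right)} = \frac{\sqrt{m^{2} + q^{2}}}{9}$
$S{\left(N \right)} = \left(-4 + N\right)^{2}$
$F = 16$
$S{\left(w{\left(-2,3 \right)} \right)} F + \left(-42 + 50\right) = \left(-4 + \frac{\sqrt{\left(-2\right)^{2} + 3^{2}}}{9}\right)^{2} \cdot 16 + \left(-42 + 50\right) = \left(-4 + \frac{\sqrt{4 + 9}}{9}\right)^{2} \cdot 16 + 8 = \left(-4 + \frac{\sqrt{13}}{9}\right)^{2} \cdot 16 + 8 = 16 \left(-4 + \frac{\sqrt{13}}{9}\right)^{2} + 8 = 8 + 16 \left(-4 + \frac{\sqrt{13}}{9}\right)^{2}$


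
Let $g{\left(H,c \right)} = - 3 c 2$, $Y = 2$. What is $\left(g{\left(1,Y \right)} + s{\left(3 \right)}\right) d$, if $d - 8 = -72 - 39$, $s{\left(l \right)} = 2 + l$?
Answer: $721$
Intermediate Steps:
$d = -103$ ($d = 8 - 111 = -103$)
$g{\left(H,c \right)} = - 6 c$
$\left(g{\left(1,Y \right)} + s{\left(3 \right)}\right) d = \left(\left(-6\right) 2 + \left(2 + 3\right)\right) \left(-103\right) = \left(-12 + 5\right) \left(-103\right) = \left(-7\right) \left(-103\right) = 721$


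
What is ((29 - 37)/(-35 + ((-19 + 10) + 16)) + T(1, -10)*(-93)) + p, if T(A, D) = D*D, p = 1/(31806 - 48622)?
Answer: -1094687975/117712 ≈ -9299.7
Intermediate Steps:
p = -1/16816 (p = 1/(-16816) = -1/16816 ≈ -5.9467e-5)
T(A, D) = D**2
((29 - 37)/(-35 + ((-19 + 10) + 16)) + T(1, -10)*(-93)) + p = ((29 - 37)/(-35 + ((-19 + 10) + 16)) + (-10)**2*(-93)) - 1/16816 = (-8/(-35 + (-9 + 16)) + 100*(-93)) - 1/16816 = (-8/(-35 + 7) - 9300) - 1/16816 = (-8/(-28) - 9300) - 1/16816 = (-8*(-1/28) - 9300) - 1/16816 = (2/7 - 9300) - 1/16816 = -65098/7 - 1/16816 = -1094687975/117712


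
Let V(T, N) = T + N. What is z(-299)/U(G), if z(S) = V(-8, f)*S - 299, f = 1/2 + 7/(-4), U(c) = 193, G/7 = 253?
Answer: 9867/772 ≈ 12.781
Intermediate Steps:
G = 1771 (G = 7*253 = 1771)
f = -5/4 (f = 1*(1/2) + 7*(-1/4) = 1/2 - 7/4 = -5/4 ≈ -1.2500)
V(T, N) = N + T
z(S) = -299 - 37*S/4 (z(S) = (-5/4 - 8)*S - 299 = -37*S/4 - 299 = -299 - 37*S/4)
z(-299)/U(G) = (-299 - 37/4*(-299))/193 = (-299 + 11063/4)*(1/193) = (9867/4)*(1/193) = 9867/772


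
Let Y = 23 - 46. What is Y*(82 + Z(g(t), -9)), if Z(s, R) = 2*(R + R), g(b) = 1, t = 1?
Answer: -1058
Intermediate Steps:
Z(s, R) = 4*R (Z(s, R) = 2*(2*R) = 4*R)
Y = -23
Y*(82 + Z(g(t), -9)) = -23*(82 + 4*(-9)) = -23*(82 - 36) = -23*46 = -1058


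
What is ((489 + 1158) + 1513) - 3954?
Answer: -794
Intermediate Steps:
((489 + 1158) + 1513) - 3954 = (1647 + 1513) - 3954 = 3160 - 3954 = -794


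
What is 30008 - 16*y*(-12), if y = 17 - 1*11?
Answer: 31160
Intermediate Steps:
y = 6 (y = 17 - 11 = 6)
30008 - 16*y*(-12) = 30008 - 16*6*(-12) = 30008 - 96*(-12) = 30008 + 1152 = 31160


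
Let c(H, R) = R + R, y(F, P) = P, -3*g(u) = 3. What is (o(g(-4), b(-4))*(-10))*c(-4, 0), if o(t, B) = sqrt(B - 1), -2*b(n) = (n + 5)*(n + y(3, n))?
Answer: 0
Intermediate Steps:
g(u) = -1 (g(u) = -1/3*3 = -1)
c(H, R) = 2*R
b(n) = -n*(5 + n) (b(n) = -(n + 5)*(n + n)/2 = -(5 + n)*2*n/2 = -n*(5 + n))
o(t, B) = sqrt(-1 + B)
(o(g(-4), b(-4))*(-10))*c(-4, 0) = (sqrt(-1 - 4*(-5 - 1*(-4)))*(-10))*(2*0) = (sqrt(-1 - 4*(-5 + 4))*(-10))*0 = (sqrt(-1 - 4*(-1))*(-10))*0 = (sqrt(-1 + 4)*(-10))*0 = (sqrt(3)*(-10))*0 = -10*sqrt(3)*0 = 0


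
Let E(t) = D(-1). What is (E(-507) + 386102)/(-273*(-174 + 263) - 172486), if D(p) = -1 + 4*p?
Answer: -386097/196783 ≈ -1.9620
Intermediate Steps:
E(t) = -5 (E(t) = -1 + 4*(-1) = -1 - 4 = -5)
(E(-507) + 386102)/(-273*(-174 + 263) - 172486) = (-5 + 386102)/(-273*(-174 + 263) - 172486) = 386097/(-273*89 - 172486) = 386097/(-24297 - 172486) = 386097/(-196783) = 386097*(-1/196783) = -386097/196783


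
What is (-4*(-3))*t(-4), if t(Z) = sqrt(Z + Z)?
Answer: 24*I*sqrt(2) ≈ 33.941*I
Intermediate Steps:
t(Z) = sqrt(2)*sqrt(Z) (t(Z) = sqrt(2*Z) = sqrt(2)*sqrt(Z))
(-4*(-3))*t(-4) = (-4*(-3))*(sqrt(2)*sqrt(-4)) = 12*(sqrt(2)*(2*I)) = 12*(2*I*sqrt(2)) = 24*I*sqrt(2)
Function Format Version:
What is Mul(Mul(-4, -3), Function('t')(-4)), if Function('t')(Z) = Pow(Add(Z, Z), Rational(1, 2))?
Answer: Mul(24, I, Pow(2, Rational(1, 2))) ≈ Mul(33.941, I)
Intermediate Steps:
Function('t')(Z) = Mul(Pow(2, Rational(1, 2)), Pow(Z, Rational(1, 2))) (Function('t')(Z) = Pow(Mul(2, Z), Rational(1, 2)) = Mul(Pow(2, Rational(1, 2)), Pow(Z, Rational(1, 2))))
Mul(Mul(-4, -3), Function('t')(-4)) = Mul(Mul(-4, -3), Mul(Pow(2, Rational(1, 2)), Pow(-4, Rational(1, 2)))) = Mul(12, Mul(Pow(2, Rational(1, 2)), Mul(2, I))) = Mul(12, Mul(2, I, Pow(2, Rational(1, 2)))) = Mul(24, I, Pow(2, Rational(1, 2)))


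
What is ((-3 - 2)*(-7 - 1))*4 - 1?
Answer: 159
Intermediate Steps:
((-3 - 2)*(-7 - 1))*4 - 1 = -5*(-8)*4 - 1 = 40*4 - 1 = 160 - 1 = 159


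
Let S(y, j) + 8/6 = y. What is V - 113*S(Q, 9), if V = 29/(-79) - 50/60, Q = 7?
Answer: -304087/474 ≈ -641.53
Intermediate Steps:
S(y, j) = -4/3 + y
V = -569/474 (V = 29*(-1/79) - 50*1/60 = -29/79 - ⅚ = -569/474 ≈ -1.2004)
V - 113*S(Q, 9) = -569/474 - 113*(-4/3 + 7) = -569/474 - 113*17/3 = -569/474 - 1921/3 = -304087/474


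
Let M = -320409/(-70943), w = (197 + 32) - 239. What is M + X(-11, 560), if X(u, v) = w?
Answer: -389021/70943 ≈ -5.4836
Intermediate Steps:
w = -10 (w = 229 - 239 = -10)
X(u, v) = -10
M = 320409/70943 (M = -320409*(-1/70943) = 320409/70943 ≈ 4.5164)
M + X(-11, 560) = 320409/70943 - 10 = -389021/70943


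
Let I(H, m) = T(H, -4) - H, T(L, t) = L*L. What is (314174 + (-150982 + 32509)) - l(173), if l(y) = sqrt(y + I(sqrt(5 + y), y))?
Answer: 195701 - sqrt(351 - sqrt(178)) ≈ 1.9568e+5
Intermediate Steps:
T(L, t) = L**2
I(H, m) = H**2 - H
l(y) = sqrt(y + sqrt(5 + y)*(-1 + sqrt(5 + y)))
(314174 + (-150982 + 32509)) - l(173) = (314174 + (-150982 + 32509)) - sqrt(5 - sqrt(5 + 173) + 2*173) = (314174 - 118473) - sqrt(5 - sqrt(178) + 346) = 195701 - sqrt(351 - sqrt(178))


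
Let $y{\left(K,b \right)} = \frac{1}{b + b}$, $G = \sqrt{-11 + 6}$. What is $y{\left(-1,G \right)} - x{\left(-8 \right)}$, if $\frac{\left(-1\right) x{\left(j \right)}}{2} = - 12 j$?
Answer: $192 - \frac{i \sqrt{5}}{10} \approx 192.0 - 0.22361 i$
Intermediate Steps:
$G = i \sqrt{5}$ ($G = \sqrt{-5} = i \sqrt{5} \approx 2.2361 i$)
$x{\left(j \right)} = 24 j$ ($x{\left(j \right)} = - 2 \left(- 12 j\right) = 24 j$)
$y{\left(K,b \right)} = \frac{1}{2 b}$
$y{\left(-1,G \right)} - x{\left(-8 \right)} = \frac{1}{2 i \sqrt{5}} - 24 \left(-8\right) = \frac{\left(- \frac{1}{5}\right) i \sqrt{5}}{2} - -192 = - \frac{i \sqrt{5}}{10} + 192 = 192 - \frac{i \sqrt{5}}{10}$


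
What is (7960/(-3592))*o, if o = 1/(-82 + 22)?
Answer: 199/5388 ≈ 0.036934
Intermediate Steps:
o = -1/60 (o = 1/(-60) = -1/60 ≈ -0.016667)
(7960/(-3592))*o = (7960/(-3592))*(-1/60) = (7960*(-1/3592))*(-1/60) = -995/449*(-1/60) = 199/5388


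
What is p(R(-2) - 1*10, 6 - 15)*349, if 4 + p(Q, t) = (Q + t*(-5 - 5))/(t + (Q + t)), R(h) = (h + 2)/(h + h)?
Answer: -16752/7 ≈ -2393.1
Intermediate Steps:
R(h) = (2 + h)/(2*h) (R(h) = (2 + h)/((2*h)) = (2 + h)*(1/(2*h)) = (2 + h)/(2*h))
p(Q, t) = -4 + (Q - 10*t)/(Q + 2*t) (p(Q, t) = -4 + (Q + t*(-5 - 5))/(t + (Q + t)) = -4 + (Q + t*(-10))/(Q + 2*t) = -4 + (Q - 10*t)/(Q + 2*t))
p(R(-2) - 1*10, 6 - 15)*349 = (3*(-((½)*(2 - 2)/(-2) - 1*10) - 6*(6 - 15))/(((½)*(2 - 2)/(-2) - 1*10) + 2*(6 - 15)))*349 = (3*(-((½)*(-½)*0 - 10) - 6*(-9))/(((½)*(-½)*0 - 10) + 2*(-9)))*349 = (3*(-(0 - 10) + 54)/((0 - 10) - 18))*349 = (3*(-1*(-10) + 54)/(-10 - 18))*349 = (3*(10 + 54)/(-28))*349 = (3*(-1/28)*64)*349 = -48/7*349 = -16752/7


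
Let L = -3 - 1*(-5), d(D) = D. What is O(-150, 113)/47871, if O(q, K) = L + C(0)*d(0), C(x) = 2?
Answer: 2/47871 ≈ 4.1779e-5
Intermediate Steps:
L = 2 (L = -3 + 5 = 2)
O(q, K) = 2 (O(q, K) = 2 + 2*0 = 2 + 0 = 2)
O(-150, 113)/47871 = 2/47871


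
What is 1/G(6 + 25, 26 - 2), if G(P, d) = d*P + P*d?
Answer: 1/1488 ≈ 0.00067204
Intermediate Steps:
G(P, d) = 2*P*d (G(P, d) = P*d + P*d = 2*P*d)
1/G(6 + 25, 26 - 2) = 1/(2*(6 + 25)*(26 - 2)) = 1/(2*31*24) = 1/1488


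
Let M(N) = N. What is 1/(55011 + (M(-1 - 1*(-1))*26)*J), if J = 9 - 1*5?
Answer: 1/55011 ≈ 1.8178e-5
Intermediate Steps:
J = 4 (J = 9 - 5 = 4)
1/(55011 + (M(-1 - 1*(-1))*26)*J) = 1/(55011 + ((-1 - 1*(-1))*26)*4) = 1/(55011 + ((-1 + 1)*26)*4) = 1/(55011 + (0*26)*4) = 1/(55011 + 0*4) = 1/(55011 + 0) = 1/55011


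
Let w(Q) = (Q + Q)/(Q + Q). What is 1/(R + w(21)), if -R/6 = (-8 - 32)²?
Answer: -1/9599 ≈ -0.00010418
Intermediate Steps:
w(Q) = 1 (w(Q) = (2*Q)/((2*Q)) = (2*Q)*(1/(2*Q)) = 1)
R = -9600 (R = -6*(-8 - 32)² = -6*(-40)² = -6*1600 = -9600)
1/(R + w(21)) = 1/(-9600 + 1) = 1/(-9599) = -1/9599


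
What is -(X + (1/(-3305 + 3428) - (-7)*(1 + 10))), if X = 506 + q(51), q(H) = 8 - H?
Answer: -66421/123 ≈ -540.01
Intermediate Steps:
X = 463 (X = 506 + (8 - 1*51) = 506 + (8 - 51) = 506 - 43 = 463)
-(X + (1/(-3305 + 3428) - (-7)*(1 + 10))) = -(463 + (1/(-3305 + 3428) - (-7)*(1 + 10))) = -(463 + (1/123 - (-7)*11)) = -(463 + (1/123 - 1*(-77))) = -(463 + (1/123 + 77)) = -(463 + 9472/123) = -1*66421/123 = -66421/123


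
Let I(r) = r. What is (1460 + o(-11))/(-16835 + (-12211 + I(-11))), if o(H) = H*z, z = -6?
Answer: -218/4151 ≈ -0.052517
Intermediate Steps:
o(H) = -6*H (o(H) = H*(-6) = -6*H)
(1460 + o(-11))/(-16835 + (-12211 + I(-11))) = (1460 - 6*(-11))/(-16835 + (-12211 - 11)) = (1460 + 66)/(-16835 - 12222) = 1526/(-29057) = 1526*(-1/29057) = -218/4151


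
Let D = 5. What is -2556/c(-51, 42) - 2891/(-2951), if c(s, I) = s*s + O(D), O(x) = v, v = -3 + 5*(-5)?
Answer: -104213/7592923 ≈ -0.013725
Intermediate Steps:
v = -28 (v = -3 - 25 = -28)
O(x) = -28
c(s, I) = -28 + s² (c(s, I) = s*s - 28 = s² - 28 = -28 + s²)
-2556/c(-51, 42) - 2891/(-2951) = -2556/(-28 + (-51)²) - 2891/(-2951) = -2556/(-28 + 2601) - 2891*(-1/2951) = -2556/2573 + 2891/2951 = -104213/7592923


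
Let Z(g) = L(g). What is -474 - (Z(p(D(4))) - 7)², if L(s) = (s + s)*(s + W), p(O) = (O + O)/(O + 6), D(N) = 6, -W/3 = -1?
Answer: -475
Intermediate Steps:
W = 3 (W = -3*(-1) = 3)
p(O) = 2*O/(6 + O) (p(O) = (2*O)/(6 + O) = 2*O/(6 + O))
L(s) = 2*s*(3 + s) (L(s) = (s + s)*(s + 3) = (2*s)*(3 + s) = 2*s*(3 + s))
Z(g) = 2*g*(3 + g)
-474 - (Z(p(D(4))) - 7)² = -474 - (2*(2*6/(6 + 6))*(3 + 2*6/(6 + 6)) - 7)² = -474 - (2*(2*6/12)*(3 + 2*6/12) - 7)² = -474 - (2*(2*6*(1/12))*(3 + 2*6*(1/12)) - 7)² = -474 - (2*1*(3 + 1) - 7)² = -474 - (2*1*4 - 7)² = -474 - (8 - 7)² = -474 - 1*1² = -474 - 1*1 = -474 - 1 = -475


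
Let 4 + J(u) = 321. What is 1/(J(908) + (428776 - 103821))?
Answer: 1/325272 ≈ 3.0744e-6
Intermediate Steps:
J(u) = 317 (J(u) = -4 + 321 = 317)
1/(J(908) + (428776 - 103821)) = 1/(317 + (428776 - 103821)) = 1/(317 + 324955) = 1/325272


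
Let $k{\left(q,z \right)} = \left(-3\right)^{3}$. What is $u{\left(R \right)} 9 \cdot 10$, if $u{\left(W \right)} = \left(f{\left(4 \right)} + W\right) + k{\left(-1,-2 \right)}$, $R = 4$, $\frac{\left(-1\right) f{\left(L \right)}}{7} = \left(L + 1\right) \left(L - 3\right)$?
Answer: $-5220$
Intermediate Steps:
$k{\left(q,z \right)} = -27$
$f{\left(L \right)} = - 7 \left(1 + L\right) \left(-3 + L\right)$ ($f{\left(L \right)} = - 7 \left(L + 1\right) \left(L - 3\right) = - 7 \left(1 + L\right) \left(-3 + L\right)$)
$u{\left(W \right)} = -62 + W$ ($u{\left(W \right)} = \left(\left(21 - 7 \cdot 4^{2} + 14 \cdot 4\right) + W\right) - 27 = \left(\left(21 - 112 + 56\right) + W\right) - 27 = \left(-35 + W\right) - 27 = -62 + W$)
$u{\left(R \right)} 9 \cdot 10 = \left(-62 + 4\right) 9 \cdot 10 = \left(-58\right) 9 \cdot 10 = \left(-522\right) 10 = -5220$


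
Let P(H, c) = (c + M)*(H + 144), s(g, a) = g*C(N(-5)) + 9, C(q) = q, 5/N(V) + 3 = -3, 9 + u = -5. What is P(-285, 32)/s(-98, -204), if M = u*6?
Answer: 5499/68 ≈ 80.868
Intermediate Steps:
u = -14 (u = -9 - 5 = -14)
N(V) = -⅚ (N(V) = 5/(-3 - 3) = 5/(-6) = 5*(-⅙) = -⅚)
s(g, a) = 9 - 5*g/6 (s(g, a) = g*(-⅚) + 9 = -5*g/6 + 9 = 9 - 5*g/6)
M = -84 (M = -14*6 = -84)
P(H, c) = (-84 + c)*(144 + H) (P(H, c) = (c - 84)*(H + 144) = (-84 + c)*(144 + H))
P(-285, 32)/s(-98, -204) = (-12096 - 84*(-285) + 144*32 - 285*32)/(9 - ⅚*(-98)) = (-12096 + 23940 + 4608 - 9120)/(9 + 245/3) = 7332/(272/3) = 7332*(3/272) = 5499/68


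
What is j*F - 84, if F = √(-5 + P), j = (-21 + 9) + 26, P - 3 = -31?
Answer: -84 + 14*I*√33 ≈ -84.0 + 80.424*I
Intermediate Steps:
P = -28 (P = 3 - 31 = -28)
j = 14 (j = -12 + 26 = 14)
F = I*√33 (F = √(-5 - 28) = √(-33) = I*√33 ≈ 5.7446*I)
j*F - 84 = 14*(I*√33) - 84 = 14*I*√33 - 84 = -84 + 14*I*√33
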